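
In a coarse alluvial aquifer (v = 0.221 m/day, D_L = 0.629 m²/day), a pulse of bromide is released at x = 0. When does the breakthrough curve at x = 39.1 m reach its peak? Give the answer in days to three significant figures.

For the 1D instantaneous-source solution, setting ∂C/∂t = 0 at fixed x gives v²t² + 2Dt − x² = 0, so t = (√(D² + v²x²) − D)/v².
√(D² + v²x²) = √(0.629² + 0.221² × 39.1²) = 8.664; v² = 0.048841.
t = (8.664 − 0.629)/0.048841 = 165 days (vs. the pure-advection estimate x/v = 177 d).

165 days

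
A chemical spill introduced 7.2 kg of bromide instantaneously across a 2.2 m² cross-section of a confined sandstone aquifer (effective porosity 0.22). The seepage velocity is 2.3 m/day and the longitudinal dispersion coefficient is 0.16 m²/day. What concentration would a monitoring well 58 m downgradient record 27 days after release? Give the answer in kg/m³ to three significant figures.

0.763 kg/m³

For an instantaneous plane source, C(x,t) = M/(n_e·A·√(4πDt)) · exp(−(x−vt)²/(4Dt)), with n_e·A the pore (flow) area.
Plume center vt = 2.3 × 27 = 62.1 m, so the well at 58 m is 4.1 m upgradient of the peak.
√(4πDt) = 7.368 m, giving peak height M/(n_e·A·√(4πDt)) = 7.2/(0.22 × 2.2 × 7.368) = 2.019 kg/m³.
(x−vt)²/(4Dt) = (-4.1)²/(4 × 0.16 × 27) = 0.9728; exp(−0.9728) = 0.3780.
C = 2.019 × 0.3780 = 0.763 kg/m³.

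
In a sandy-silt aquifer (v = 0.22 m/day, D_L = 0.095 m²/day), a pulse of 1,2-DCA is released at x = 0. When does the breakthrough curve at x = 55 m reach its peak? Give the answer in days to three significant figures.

248 days

For the 1D instantaneous-source solution, setting ∂C/∂t = 0 at fixed x gives v²t² + 2Dt − x² = 0, so t = (√(D² + v²x²) − D)/v².
√(D² + v²x²) = √(0.095² + 0.22² × 55²) = 12.10; v² = 0.0484.
t = (12.10 − 0.095)/0.0484 = 248 days (vs. the pure-advection estimate x/v = 250 d).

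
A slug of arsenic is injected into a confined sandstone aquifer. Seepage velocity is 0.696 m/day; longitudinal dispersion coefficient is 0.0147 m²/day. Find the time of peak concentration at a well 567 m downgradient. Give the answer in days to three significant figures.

For the 1D instantaneous-source solution, setting ∂C/∂t = 0 at fixed x gives v²t² + 2Dt − x² = 0, so t = (√(D² + v²x²) − D)/v².
√(D² + v²x²) = √(0.0147² + 0.696² × 567²) = 394.6; v² = 0.484416.
t = (394.6 − 0.0147)/0.484416 = 815 days (vs. the pure-advection estimate x/v = 815 d).

815 days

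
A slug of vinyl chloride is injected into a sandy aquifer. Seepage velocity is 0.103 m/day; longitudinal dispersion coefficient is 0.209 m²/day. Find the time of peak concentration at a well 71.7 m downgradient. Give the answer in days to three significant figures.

For the 1D instantaneous-source solution, setting ∂C/∂t = 0 at fixed x gives v²t² + 2Dt − x² = 0, so t = (√(D² + v²x²) − D)/v².
√(D² + v²x²) = √(0.209² + 0.103² × 71.7²) = 7.388; v² = 0.010609.
t = (7.388 − 0.209)/0.010609 = 677 days (vs. the pure-advection estimate x/v = 696 d).

677 days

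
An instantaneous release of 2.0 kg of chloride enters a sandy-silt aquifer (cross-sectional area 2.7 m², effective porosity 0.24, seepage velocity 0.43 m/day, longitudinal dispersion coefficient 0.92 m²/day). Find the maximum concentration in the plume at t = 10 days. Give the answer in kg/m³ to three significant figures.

The peak of an instantaneous 1D plume sits at x = vt; there the Gaussian factor is 1 and C_max = M/(n_e·A·√(4πDt)), where n_e·A is the pore area the mass is dissolved in.
√(4πDt) = √(4π × 0.92 × 10) = 10.75 m, so C_max = 2.0/(0.24 × 2.7 × 10.75) = 0.287 kg/m³.

0.287 kg/m³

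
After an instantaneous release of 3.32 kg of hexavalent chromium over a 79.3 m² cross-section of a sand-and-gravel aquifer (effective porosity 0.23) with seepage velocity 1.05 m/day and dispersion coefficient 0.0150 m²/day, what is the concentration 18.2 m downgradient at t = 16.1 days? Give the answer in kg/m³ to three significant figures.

0.0184 kg/m³

For an instantaneous plane source, C(x,t) = M/(n_e·A·√(4πDt)) · exp(−(x−vt)²/(4Dt)), with n_e·A the pore (flow) area.
Plume center vt = 1.05 × 16.1 = 16.905 m, so the well at 18.2 m is 1.295 m downgradient of the peak.
√(4πDt) = 1.742 m, giving peak height M/(n_e·A·√(4πDt)) = 3.32/(0.23 × 79.3 × 1.742) = 0.1045 kg/m³.
(x−vt)²/(4Dt) = (1.295)²/(4 × 0.0150 × 16.1) = 1.736; exp(−1.736) = 0.1762.
C = 0.1045 × 0.1762 = 0.0184 kg/m³.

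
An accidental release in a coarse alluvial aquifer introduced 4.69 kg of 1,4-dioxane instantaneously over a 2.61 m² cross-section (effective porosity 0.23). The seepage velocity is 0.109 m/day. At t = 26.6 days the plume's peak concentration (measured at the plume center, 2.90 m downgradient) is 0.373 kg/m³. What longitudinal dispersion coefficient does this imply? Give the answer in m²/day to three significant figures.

1.31 m²/day

At the plume center C_max = M/(n_e·A·√(4πDt)), so D = M²/(4πt·(n_e·A·C_max)²).
n_e·A·C_max = 0.23 × 2.61 × 0.373 = 0.2239 kg/m.
D = 4.69²/(4π × 26.6 × 0.2239²) = 1.31 m²/day.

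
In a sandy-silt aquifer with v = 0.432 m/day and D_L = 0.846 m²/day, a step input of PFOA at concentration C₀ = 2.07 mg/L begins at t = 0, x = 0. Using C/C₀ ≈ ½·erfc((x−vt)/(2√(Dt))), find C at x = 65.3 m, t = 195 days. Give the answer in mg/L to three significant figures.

For a continuous step input, C/C₀ ≈ ½·erfc((x−vt)/(2√(Dt))).
vt = 0.432 × 195 = 84.24 m and 2√(Dt) = 2√(0.846 × 195) = 25.69 m.
Argument (x−vt)/(2√(Dt)) = (65.3 − 84.24)/25.69 = -0.7373; ½·erfc(-0.7373) = 0.8515.
C = 2.07 × 0.8515 = 1.76 mg/L.

1.76 mg/L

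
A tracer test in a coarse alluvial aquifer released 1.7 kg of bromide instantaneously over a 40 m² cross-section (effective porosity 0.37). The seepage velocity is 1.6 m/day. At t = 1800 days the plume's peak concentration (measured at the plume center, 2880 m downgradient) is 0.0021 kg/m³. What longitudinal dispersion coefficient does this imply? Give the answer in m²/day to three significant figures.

0.132 m²/day

At the plume center C_max = M/(n_e·A·√(4πDt)), so D = M²/(4πt·(n_e·A·C_max)²).
n_e·A·C_max = 0.37 × 40 × 0.0021 = 0.03108 kg/m.
D = 1.7²/(4π × 1800 × 0.03108²) = 0.132 m²/day.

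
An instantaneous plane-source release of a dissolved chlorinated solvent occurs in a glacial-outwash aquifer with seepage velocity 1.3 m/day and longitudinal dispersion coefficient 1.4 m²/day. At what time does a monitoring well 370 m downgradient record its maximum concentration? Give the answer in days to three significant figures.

284 days

For the 1D instantaneous-source solution, setting ∂C/∂t = 0 at fixed x gives v²t² + 2Dt − x² = 0, so t = (√(D² + v²x²) − D)/v².
√(D² + v²x²) = √(1.4² + 1.3² × 370²) = 481.0; v² = 1.69.
t = (481.0 − 1.4)/1.69 = 284 days (vs. the pure-advection estimate x/v = 285 d).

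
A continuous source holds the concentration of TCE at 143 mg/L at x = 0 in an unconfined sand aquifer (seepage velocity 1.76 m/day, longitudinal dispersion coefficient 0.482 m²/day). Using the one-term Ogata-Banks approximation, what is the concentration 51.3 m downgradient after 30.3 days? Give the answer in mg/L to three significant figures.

92.4 mg/L

For a continuous step input, C/C₀ ≈ ½·erfc((x−vt)/(2√(Dt))).
vt = 1.76 × 30.3 = 53.328 m and 2√(Dt) = 2√(0.482 × 30.3) = 7.643 m.
Argument (x−vt)/(2√(Dt)) = (51.3 − 53.328)/7.643 = -0.2653; ½·erfc(-0.2653) = 0.6462.
C = 143 × 0.6462 = 92.4 mg/L.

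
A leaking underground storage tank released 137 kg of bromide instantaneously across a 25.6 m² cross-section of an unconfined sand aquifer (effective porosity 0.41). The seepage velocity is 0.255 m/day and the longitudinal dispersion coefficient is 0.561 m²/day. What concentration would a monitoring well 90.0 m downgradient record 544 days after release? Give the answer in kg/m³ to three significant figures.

0.0302 kg/m³

For an instantaneous plane source, C(x,t) = M/(n_e·A·√(4πDt)) · exp(−(x−vt)²/(4Dt)), with n_e·A the pore (flow) area.
Plume center vt = 0.255 × 544 = 138.72 m, so the well at 90.0 m is 48.72 m upgradient of the peak.
√(4πDt) = 61.93 m, giving peak height M/(n_e·A·√(4πDt)) = 137/(0.41 × 25.6 × 61.93) = 0.2108 kg/m³.
(x−vt)²/(4Dt) = (-48.72)²/(4 × 0.561 × 544) = 1.944; exp(−1.944) = 0.1431.
C = 0.2108 × 0.1431 = 0.0302 kg/m³.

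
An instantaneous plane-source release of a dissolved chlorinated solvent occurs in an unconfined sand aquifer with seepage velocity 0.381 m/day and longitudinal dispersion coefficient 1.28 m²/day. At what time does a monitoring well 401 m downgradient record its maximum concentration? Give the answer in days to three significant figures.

For the 1D instantaneous-source solution, setting ∂C/∂t = 0 at fixed x gives v²t² + 2Dt − x² = 0, so t = (√(D² + v²x²) − D)/v².
√(D² + v²x²) = √(1.28² + 0.381² × 401²) = 152.8; v² = 0.145161.
t = (152.8 − 1.28)/0.145161 = 1040 days (vs. the pure-advection estimate x/v = 1050 d).

1040 days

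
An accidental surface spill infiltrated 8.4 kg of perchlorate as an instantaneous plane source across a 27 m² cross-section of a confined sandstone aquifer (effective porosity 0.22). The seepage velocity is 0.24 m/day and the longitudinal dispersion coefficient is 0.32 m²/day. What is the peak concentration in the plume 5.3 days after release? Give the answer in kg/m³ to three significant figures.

0.306 kg/m³

The peak of an instantaneous 1D plume sits at x = vt; there the Gaussian factor is 1 and C_max = M/(n_e·A·√(4πDt)), where n_e·A is the pore area the mass is dissolved in.
√(4πDt) = √(4π × 0.32 × 5.3) = 4.617 m, so C_max = 8.4/(0.22 × 27 × 4.617) = 0.306 kg/m³.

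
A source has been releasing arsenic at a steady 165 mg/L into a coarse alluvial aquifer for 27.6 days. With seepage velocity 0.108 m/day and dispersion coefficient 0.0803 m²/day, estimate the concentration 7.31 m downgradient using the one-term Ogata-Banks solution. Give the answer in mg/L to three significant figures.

For a continuous step input, C/C₀ ≈ ½·erfc((x−vt)/(2√(Dt))).
vt = 0.108 × 27.6 = 2.9808 m and 2√(Dt) = 2√(0.0803 × 27.6) = 2.977 m.
Argument (x−vt)/(2√(Dt)) = (7.31 − 2.9808)/2.977 = 1.454; ½·erfc(1.454) = 0.01988.
C = 165 × 0.01988 = 3.28 mg/L.

3.28 mg/L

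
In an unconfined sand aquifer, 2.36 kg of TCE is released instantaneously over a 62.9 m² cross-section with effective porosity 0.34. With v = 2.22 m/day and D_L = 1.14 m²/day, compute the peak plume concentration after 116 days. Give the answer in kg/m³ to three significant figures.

0.00271 kg/m³

The peak of an instantaneous 1D plume sits at x = vt; there the Gaussian factor is 1 and C_max = M/(n_e·A·√(4πDt)), where n_e·A is the pore area the mass is dissolved in.
√(4πDt) = √(4π × 1.14 × 116) = 40.76 m, so C_max = 2.36/(0.34 × 62.9 × 40.76) = 0.00271 kg/m³.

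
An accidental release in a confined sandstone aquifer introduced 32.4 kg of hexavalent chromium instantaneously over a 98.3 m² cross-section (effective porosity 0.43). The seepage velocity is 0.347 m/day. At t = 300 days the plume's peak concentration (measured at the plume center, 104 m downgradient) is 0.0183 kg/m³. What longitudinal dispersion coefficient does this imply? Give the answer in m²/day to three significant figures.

0.465 m²/day

At the plume center C_max = M/(n_e·A·√(4πDt)), so D = M²/(4πt·(n_e·A·C_max)²).
n_e·A·C_max = 0.43 × 98.3 × 0.0183 = 0.7735 kg/m.
D = 32.4²/(4π × 300 × 0.7735²) = 0.465 m²/day.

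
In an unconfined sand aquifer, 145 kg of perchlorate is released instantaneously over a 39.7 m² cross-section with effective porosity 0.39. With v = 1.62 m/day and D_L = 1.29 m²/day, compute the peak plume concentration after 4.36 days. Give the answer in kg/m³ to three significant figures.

The peak of an instantaneous 1D plume sits at x = vt; there the Gaussian factor is 1 and C_max = M/(n_e·A·√(4πDt)), where n_e·A is the pore area the mass is dissolved in.
√(4πDt) = √(4π × 1.29 × 4.36) = 8.407 m, so C_max = 145/(0.39 × 39.7 × 8.407) = 1.11 kg/m³.

1.11 kg/m³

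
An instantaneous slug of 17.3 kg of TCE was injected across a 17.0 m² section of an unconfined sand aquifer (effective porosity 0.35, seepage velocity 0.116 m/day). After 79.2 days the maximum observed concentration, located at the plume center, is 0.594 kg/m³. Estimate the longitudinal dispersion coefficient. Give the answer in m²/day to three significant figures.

0.0241 m²/day

At the plume center C_max = M/(n_e·A·√(4πDt)), so D = M²/(4πt·(n_e·A·C_max)²).
n_e·A·C_max = 0.35 × 17.0 × 0.594 = 3.534 kg/m.
D = 17.3²/(4π × 79.2 × 3.534²) = 0.0241 m²/day.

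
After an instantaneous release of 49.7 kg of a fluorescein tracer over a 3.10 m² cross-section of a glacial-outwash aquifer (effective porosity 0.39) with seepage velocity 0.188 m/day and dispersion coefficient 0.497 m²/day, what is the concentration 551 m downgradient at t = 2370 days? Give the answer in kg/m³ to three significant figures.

For an instantaneous plane source, C(x,t) = M/(n_e·A·√(4πDt)) · exp(−(x−vt)²/(4Dt)), with n_e·A the pore (flow) area.
Plume center vt = 0.188 × 2370 = 445.56 m, so the well at 551 m is 105.44 m downgradient of the peak.
√(4πDt) = 121.7 m, giving peak height M/(n_e·A·√(4πDt)) = 49.7/(0.39 × 3.10 × 121.7) = 0.3378 kg/m³.
(x−vt)²/(4Dt) = (105.44)²/(4 × 0.497 × 2370) = 2.360; exp(−2.360) = 0.09442.
C = 0.3378 × 0.09442 = 0.0319 kg/m³.

0.0319 kg/m³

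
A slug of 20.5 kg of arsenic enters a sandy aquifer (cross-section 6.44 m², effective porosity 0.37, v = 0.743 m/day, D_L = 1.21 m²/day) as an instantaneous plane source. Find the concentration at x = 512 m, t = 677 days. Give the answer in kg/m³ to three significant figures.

For an instantaneous plane source, C(x,t) = M/(n_e·A·√(4πDt)) · exp(−(x−vt)²/(4Dt)), with n_e·A the pore (flow) area.
Plume center vt = 0.743 × 677 = 503.011 m, so the well at 512 m is 8.989 m downgradient of the peak.
√(4πDt) = 101.5 m, giving peak height M/(n_e·A·√(4πDt)) = 20.5/(0.37 × 6.44 × 101.5) = 0.08476 kg/m³.
(x−vt)²/(4Dt) = (8.989)²/(4 × 1.21 × 677) = 0.02466; exp(−0.02466) = 0.9756.
C = 0.08476 × 0.9756 = 0.0827 kg/m³.

0.0827 kg/m³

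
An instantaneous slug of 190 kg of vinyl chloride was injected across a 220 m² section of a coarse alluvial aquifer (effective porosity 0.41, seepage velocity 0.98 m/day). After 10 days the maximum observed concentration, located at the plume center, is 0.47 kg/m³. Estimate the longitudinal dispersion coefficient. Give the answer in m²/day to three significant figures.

At the plume center C_max = M/(n_e·A·√(4πDt)), so D = M²/(4πt·(n_e·A·C_max)²).
n_e·A·C_max = 0.41 × 220 × 0.47 = 42.39 kg/m.
D = 190²/(4π × 10 × 42.39²) = 0.160 m²/day.

0.160 m²/day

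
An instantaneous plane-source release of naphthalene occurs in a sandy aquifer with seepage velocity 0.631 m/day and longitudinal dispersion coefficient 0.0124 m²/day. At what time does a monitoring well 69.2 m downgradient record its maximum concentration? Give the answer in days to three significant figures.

110 days

For the 1D instantaneous-source solution, setting ∂C/∂t = 0 at fixed x gives v²t² + 2Dt − x² = 0, so t = (√(D² + v²x²) − D)/v².
√(D² + v²x²) = √(0.0124² + 0.631² × 69.2²) = 43.67; v² = 0.398161.
t = (43.67 − 0.0124)/0.398161 = 110 days (vs. the pure-advection estimate x/v = 110 d).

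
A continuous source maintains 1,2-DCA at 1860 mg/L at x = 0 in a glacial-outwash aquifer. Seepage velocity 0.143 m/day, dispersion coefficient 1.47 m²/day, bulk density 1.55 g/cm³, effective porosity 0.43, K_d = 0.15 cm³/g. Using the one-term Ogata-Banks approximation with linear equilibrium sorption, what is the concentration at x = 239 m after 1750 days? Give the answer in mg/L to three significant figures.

Retardation factor R = 1 + ρ_b·K_d/n = 1 + 1.55 × 0.15/0.43 = 1.541.
Sorption retards both mechanisms: v_R = v/R = 0.09280 m/day, D_R = D/R = 0.9539 m²/day.
v_R·t = 0.09280 × 1750 = 162.4 m; 2√(D_R t) = 81.71 m; argument = (239 − 162.4)/81.71 = 0.9375.
C = C₀ × ½·erfc(0.9375) = 1860 × 0.09245 = 172 mg/L.

172 mg/L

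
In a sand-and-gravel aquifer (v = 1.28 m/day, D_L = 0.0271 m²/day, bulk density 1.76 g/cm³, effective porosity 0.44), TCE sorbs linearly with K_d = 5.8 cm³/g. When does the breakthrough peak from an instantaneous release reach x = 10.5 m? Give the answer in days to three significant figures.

Retardation factor R = 1 + ρ_b·K_d/n = 1 + 1.76 × 5.8/0.44 = 24.20.
Sorption retards both mechanisms: v_R = v/R = 0.05289 m/day, D_R = D/R = 0.001120 m²/day.
Peak time from v_R²t² + 2D_R t − x² = 0: t = (√(D_R² + v_R²x²) − D_R)/v_R².
√(D_R² + v_R²x²) = √(0.001120² + 0.05289² × 10.5²) = 0.5553; v_R² = 0.002797.
t = (0.5553 − 0.001120)/0.002797 = 198 days.

198 days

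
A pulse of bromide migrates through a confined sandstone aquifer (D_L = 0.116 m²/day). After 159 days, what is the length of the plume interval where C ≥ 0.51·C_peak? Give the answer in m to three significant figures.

The plume is Gaussian with σ = √(2Dt) = √(2 × 0.116 × 159) = 6.074 m.
C/C_peak = exp(−Δx²/(2σ²)) = 0.51 ⇒ Δx = σ·√(−2 ln 0.51) = 6.074 × 1.160 = 7.046 m.
Width = 2Δx = 14.1 m.

14.1 m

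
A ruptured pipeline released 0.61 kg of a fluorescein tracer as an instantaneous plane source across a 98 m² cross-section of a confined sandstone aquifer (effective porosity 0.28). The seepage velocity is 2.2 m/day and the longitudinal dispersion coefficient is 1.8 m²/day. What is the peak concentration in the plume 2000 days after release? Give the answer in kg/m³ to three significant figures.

The peak of an instantaneous 1D plume sits at x = vt; there the Gaussian factor is 1 and C_max = M/(n_e·A·√(4πDt)), where n_e·A is the pore area the mass is dissolved in.
√(4πDt) = √(4π × 1.8 × 2000) = 212.7 m, so C_max = 0.61/(0.28 × 98 × 212.7) = 0.000105 kg/m³.

0.000105 kg/m³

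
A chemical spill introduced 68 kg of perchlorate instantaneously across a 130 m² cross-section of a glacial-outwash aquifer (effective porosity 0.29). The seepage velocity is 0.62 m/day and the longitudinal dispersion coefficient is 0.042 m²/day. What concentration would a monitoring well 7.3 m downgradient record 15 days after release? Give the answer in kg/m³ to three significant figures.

For an instantaneous plane source, C(x,t) = M/(n_e·A·√(4πDt)) · exp(−(x−vt)²/(4Dt)), with n_e·A the pore (flow) area.
Plume center vt = 0.62 × 15 = 9.3 m, so the well at 7.3 m is 2 m upgradient of the peak.
√(4πDt) = 2.814 m, giving peak height M/(n_e·A·√(4πDt)) = 68/(0.29 × 130 × 2.814) = 0.6410 kg/m³.
(x−vt)²/(4Dt) = (-2)²/(4 × 0.042 × 15) = 1.587; exp(−1.587) = 0.2045.
C = 0.6410 × 0.2045 = 0.131 kg/m³.

0.131 kg/m³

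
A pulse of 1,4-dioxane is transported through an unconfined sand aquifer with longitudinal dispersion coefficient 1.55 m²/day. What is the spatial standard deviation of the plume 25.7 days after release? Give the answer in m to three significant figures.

Dispersive spreading gives a Gaussian with σ² = 2Dt; advection only shifts the center.
σ = √(2 × 1.55 × 25.7) = 8.93 m.

8.93 m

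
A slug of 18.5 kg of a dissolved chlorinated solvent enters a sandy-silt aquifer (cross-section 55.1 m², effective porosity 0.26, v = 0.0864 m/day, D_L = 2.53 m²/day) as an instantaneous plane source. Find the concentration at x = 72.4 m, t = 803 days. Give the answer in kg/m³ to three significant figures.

0.00807 kg/m³

For an instantaneous plane source, C(x,t) = M/(n_e·A·√(4πDt)) · exp(−(x−vt)²/(4Dt)), with n_e·A the pore (flow) area.
Plume center vt = 0.0864 × 803 = 69.3792 m, so the well at 72.4 m is 3.0208 m downgradient of the peak.
√(4πDt) = 159.8 m, giving peak height M/(n_e·A·√(4πDt)) = 18.5/(0.26 × 55.1 × 159.8) = 0.008081 kg/m³.
(x−vt)²/(4Dt) = (3.0208)²/(4 × 2.53 × 803) = 0.001123; exp(−0.001123) = 0.9989.
C = 0.008081 × 0.9989 = 0.00807 kg/m³.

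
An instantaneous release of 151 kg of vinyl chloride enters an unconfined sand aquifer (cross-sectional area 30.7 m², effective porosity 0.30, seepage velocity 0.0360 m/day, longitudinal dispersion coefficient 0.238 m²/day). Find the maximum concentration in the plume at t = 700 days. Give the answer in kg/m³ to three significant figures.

0.358 kg/m³

The peak of an instantaneous 1D plume sits at x = vt; there the Gaussian factor is 1 and C_max = M/(n_e·A·√(4πDt)), where n_e·A is the pore area the mass is dissolved in.
√(4πDt) = √(4π × 0.238 × 700) = 45.76 m, so C_max = 151/(0.30 × 30.7 × 45.76) = 0.358 kg/m³.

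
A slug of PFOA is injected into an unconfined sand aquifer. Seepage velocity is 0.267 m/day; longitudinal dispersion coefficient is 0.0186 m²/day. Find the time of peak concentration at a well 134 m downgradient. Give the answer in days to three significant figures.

For the 1D instantaneous-source solution, setting ∂C/∂t = 0 at fixed x gives v²t² + 2Dt − x² = 0, so t = (√(D² + v²x²) − D)/v².
√(D² + v²x²) = √(0.0186² + 0.267² × 134²) = 35.78; v² = 0.071289.
t = (35.78 − 0.0186)/0.071289 = 502 days (vs. the pure-advection estimate x/v = 502 d).

502 days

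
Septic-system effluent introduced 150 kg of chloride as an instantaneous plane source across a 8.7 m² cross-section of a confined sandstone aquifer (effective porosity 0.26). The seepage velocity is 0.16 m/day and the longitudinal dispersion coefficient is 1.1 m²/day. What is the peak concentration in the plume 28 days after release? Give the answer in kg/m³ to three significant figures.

3.37 kg/m³

The peak of an instantaneous 1D plume sits at x = vt; there the Gaussian factor is 1 and C_max = M/(n_e·A·√(4πDt)), where n_e·A is the pore area the mass is dissolved in.
√(4πDt) = √(4π × 1.1 × 28) = 19.67 m, so C_max = 150/(0.26 × 8.7 × 19.67) = 3.37 kg/m³.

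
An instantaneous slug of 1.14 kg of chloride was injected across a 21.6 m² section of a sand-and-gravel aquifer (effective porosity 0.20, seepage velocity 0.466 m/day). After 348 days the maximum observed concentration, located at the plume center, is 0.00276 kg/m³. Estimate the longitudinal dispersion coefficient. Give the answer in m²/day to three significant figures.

At the plume center C_max = M/(n_e·A·√(4πDt)), so D = M²/(4πt·(n_e·A·C_max)²).
n_e·A·C_max = 0.20 × 21.6 × 0.00276 = 0.01192 kg/m.
D = 1.14²/(4π × 348 × 0.01192²) = 2.09 m²/day.

2.09 m²/day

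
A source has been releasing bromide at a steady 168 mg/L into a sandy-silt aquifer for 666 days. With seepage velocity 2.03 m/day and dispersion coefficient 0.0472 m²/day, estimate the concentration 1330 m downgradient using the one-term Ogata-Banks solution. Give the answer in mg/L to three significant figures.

168 mg/L

For a continuous step input, C/C₀ ≈ ½·erfc((x−vt)/(2√(Dt))).
vt = 2.03 × 666 = 1351.98 m and 2√(Dt) = 2√(0.0472 × 666) = 11.21 m.
Argument (x−vt)/(2√(Dt)) = (1330 − 1351.98)/11.21 = -1.961; ½·erfc(-1.961) = 0.9972.
C = 168 × 0.9972 = 168 mg/L.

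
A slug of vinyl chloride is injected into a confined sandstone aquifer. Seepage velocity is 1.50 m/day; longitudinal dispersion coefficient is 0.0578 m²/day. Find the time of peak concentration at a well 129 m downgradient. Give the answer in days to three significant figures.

86.0 days

For the 1D instantaneous-source solution, setting ∂C/∂t = 0 at fixed x gives v²t² + 2Dt − x² = 0, so t = (√(D² + v²x²) − D)/v².
√(D² + v²x²) = √(0.0578² + 1.50² × 129²) = 193.5; v² = 2.25.
t = (193.5 − 0.0578)/2.25 = 86.0 days (vs. the pure-advection estimate x/v = 86.0 d).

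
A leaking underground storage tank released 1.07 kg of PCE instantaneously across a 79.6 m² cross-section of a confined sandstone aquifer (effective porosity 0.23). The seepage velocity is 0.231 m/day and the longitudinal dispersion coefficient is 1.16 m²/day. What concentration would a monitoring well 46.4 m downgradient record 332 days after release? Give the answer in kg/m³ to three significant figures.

For an instantaneous plane source, C(x,t) = M/(n_e·A·√(4πDt)) · exp(−(x−vt)²/(4Dt)), with n_e·A the pore (flow) area.
Plume center vt = 0.231 × 332 = 76.692 m, so the well at 46.4 m is 30.292 m upgradient of the peak.
√(4πDt) = 69.57 m, giving peak height M/(n_e·A·√(4πDt)) = 1.07/(0.23 × 79.6 × 69.57) = 0.0008401 kg/m³.
(x−vt)²/(4Dt) = (-30.292)²/(4 × 1.16 × 332) = 0.5957; exp(−0.5957) = 0.5512.
C = 0.0008401 × 0.5512 = 0.000463 kg/m³.

0.000463 kg/m³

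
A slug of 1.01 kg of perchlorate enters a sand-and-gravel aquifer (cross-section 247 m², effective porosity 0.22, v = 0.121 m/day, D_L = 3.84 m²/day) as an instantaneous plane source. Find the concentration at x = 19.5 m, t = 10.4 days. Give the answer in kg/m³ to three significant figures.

For an instantaneous plane source, C(x,t) = M/(n_e·A·√(4πDt)) · exp(−(x−vt)²/(4Dt)), with n_e·A the pore (flow) area.
Plume center vt = 0.121 × 10.4 = 1.2584 m, so the well at 19.5 m is 18.2416 m downgradient of the peak.
√(4πDt) = 22.40 m, giving peak height M/(n_e·A·√(4πDt)) = 1.01/(0.22 × 247 × 22.40) = 0.0008298 kg/m³.
(x−vt)²/(4Dt) = (18.2416)²/(4 × 3.84 × 10.4) = 2.083; exp(−2.083) = 0.1246.
C = 0.0008298 × 0.1246 = 0.000103 kg/m³.

0.000103 kg/m³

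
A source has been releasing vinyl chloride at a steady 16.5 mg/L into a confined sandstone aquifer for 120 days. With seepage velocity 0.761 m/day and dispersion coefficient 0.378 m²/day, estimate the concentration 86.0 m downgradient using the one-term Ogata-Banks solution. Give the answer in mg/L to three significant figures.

11.7 mg/L

For a continuous step input, C/C₀ ≈ ½·erfc((x−vt)/(2√(Dt))).
vt = 0.761 × 120 = 91.32 m and 2√(Dt) = 2√(0.378 × 120) = 13.47 m.
Argument (x−vt)/(2√(Dt)) = (86.0 − 91.32)/13.47 = -0.3950; ½·erfc(-0.3950) = 0.7118.
C = 16.5 × 0.7118 = 11.7 mg/L.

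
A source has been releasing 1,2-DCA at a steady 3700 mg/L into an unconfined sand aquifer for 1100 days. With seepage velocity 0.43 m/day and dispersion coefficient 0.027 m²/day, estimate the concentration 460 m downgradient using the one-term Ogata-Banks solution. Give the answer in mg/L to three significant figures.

3530 mg/L

For a continuous step input, C/C₀ ≈ ½·erfc((x−vt)/(2√(Dt))).
vt = 0.43 × 1100 = 473 m and 2√(Dt) = 2√(0.027 × 1100) = 10.90 m.
Argument (x−vt)/(2√(Dt)) = (460 − 473)/10.90 = -1.193; ½·erfc(-1.193) = 0.9542.
C = 3700 × 0.9542 = 3530 mg/L.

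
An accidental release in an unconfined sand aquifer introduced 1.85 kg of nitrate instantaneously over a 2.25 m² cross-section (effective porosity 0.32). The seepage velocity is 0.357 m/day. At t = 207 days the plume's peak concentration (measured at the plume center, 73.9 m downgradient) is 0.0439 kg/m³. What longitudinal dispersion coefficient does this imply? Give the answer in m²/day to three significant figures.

At the plume center C_max = M/(n_e·A·√(4πDt)), so D = M²/(4πt·(n_e·A·C_max)²).
n_e·A·C_max = 0.32 × 2.25 × 0.0439 = 0.03161 kg/m.
D = 1.85²/(4π × 207 × 0.03161²) = 1.32 m²/day.

1.32 m²/day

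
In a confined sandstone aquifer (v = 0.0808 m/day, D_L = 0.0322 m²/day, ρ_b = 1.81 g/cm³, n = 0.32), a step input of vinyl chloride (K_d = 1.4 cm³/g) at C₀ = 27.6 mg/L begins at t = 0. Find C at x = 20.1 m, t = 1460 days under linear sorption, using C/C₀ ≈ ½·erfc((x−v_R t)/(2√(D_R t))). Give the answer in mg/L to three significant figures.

Retardation factor R = 1 + ρ_b·K_d/n = 1 + 1.81 × 1.4/0.32 = 8.919.
Sorption retards both mechanisms: v_R = v/R = 0.009059 m/day, D_R = D/R = 0.003610 m²/day.
v_R·t = 0.009059 × 1460 = 13.22614 m; 2√(D_R t) = 4.592 m; argument = (20.1 − 13.22614)/4.592 = 1.497.
C = C₀ × ½·erfc(1.497) = 27.6 × 0.01713 = 0.473 mg/L.

0.473 mg/L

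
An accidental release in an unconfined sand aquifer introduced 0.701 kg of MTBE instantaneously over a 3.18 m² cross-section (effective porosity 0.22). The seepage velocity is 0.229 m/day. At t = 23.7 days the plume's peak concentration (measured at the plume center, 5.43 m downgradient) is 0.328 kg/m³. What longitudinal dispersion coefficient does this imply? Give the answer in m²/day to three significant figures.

At the plume center C_max = M/(n_e·A·√(4πDt)), so D = M²/(4πt·(n_e·A·C_max)²).
n_e·A·C_max = 0.22 × 3.18 × 0.328 = 0.2295 kg/m.
D = 0.701²/(4π × 23.7 × 0.2295²) = 0.0313 m²/day.

0.0313 m²/day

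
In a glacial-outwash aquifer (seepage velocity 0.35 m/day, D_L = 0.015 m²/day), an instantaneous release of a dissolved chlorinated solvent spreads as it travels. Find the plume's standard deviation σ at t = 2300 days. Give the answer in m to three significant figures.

8.31 m

Dispersive spreading gives a Gaussian with σ² = 2Dt; advection only shifts the center.
σ = √(2 × 0.015 × 2300) = 8.31 m.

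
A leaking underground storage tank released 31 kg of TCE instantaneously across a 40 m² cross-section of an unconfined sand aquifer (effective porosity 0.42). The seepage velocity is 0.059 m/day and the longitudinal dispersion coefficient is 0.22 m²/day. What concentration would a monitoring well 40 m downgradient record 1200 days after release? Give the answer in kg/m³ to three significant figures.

0.0130 kg/m³

For an instantaneous plane source, C(x,t) = M/(n_e·A·√(4πDt)) · exp(−(x−vt)²/(4Dt)), with n_e·A the pore (flow) area.
Plume center vt = 0.059 × 1200 = 70.8 m, so the well at 40 m is 30.8 m upgradient of the peak.
√(4πDt) = 57.60 m, giving peak height M/(n_e·A·√(4πDt)) = 31/(0.42 × 40 × 57.60) = 0.03204 kg/m³.
(x−vt)²/(4Dt) = (-30.8)²/(4 × 0.22 × 1200) = 0.8983; exp(−0.8983) = 0.4073.
C = 0.03204 × 0.4073 = 0.0130 kg/m³.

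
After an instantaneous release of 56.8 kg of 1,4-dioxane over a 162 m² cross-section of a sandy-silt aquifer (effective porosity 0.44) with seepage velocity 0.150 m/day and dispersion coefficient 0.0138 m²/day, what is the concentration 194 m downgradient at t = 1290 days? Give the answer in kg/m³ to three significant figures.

For an instantaneous plane source, C(x,t) = M/(n_e·A·√(4πDt)) · exp(−(x−vt)²/(4Dt)), with n_e·A the pore (flow) area.
Plume center vt = 0.150 × 1290 = 193.5 m, so the well at 194 m is 0.5 m downgradient of the peak.
√(4πDt) = 14.96 m, giving peak height M/(n_e·A·√(4πDt)) = 56.8/(0.44 × 162 × 14.96) = 0.05327 kg/m³.
(x−vt)²/(4Dt) = (0.5)²/(4 × 0.0138 × 1290) = 0.003511; exp(−0.003511) = 0.9965.
C = 0.05327 × 0.9965 = 0.0531 kg/m³.

0.0531 kg/m³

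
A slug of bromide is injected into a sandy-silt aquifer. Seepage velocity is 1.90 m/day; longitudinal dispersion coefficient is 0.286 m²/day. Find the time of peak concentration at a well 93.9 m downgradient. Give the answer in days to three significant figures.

For the 1D instantaneous-source solution, setting ∂C/∂t = 0 at fixed x gives v²t² + 2Dt − x² = 0, so t = (√(D² + v²x²) − D)/v².
√(D² + v²x²) = √(0.286² + 1.90² × 93.9²) = 178.4; v² = 3.61.
t = (178.4 − 0.286)/3.61 = 49.3 days (vs. the pure-advection estimate x/v = 49.4 d).

49.3 days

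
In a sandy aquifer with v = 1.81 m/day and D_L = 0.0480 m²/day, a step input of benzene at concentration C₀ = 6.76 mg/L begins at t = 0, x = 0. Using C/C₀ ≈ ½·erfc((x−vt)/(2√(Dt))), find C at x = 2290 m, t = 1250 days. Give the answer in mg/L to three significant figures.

0.0408 mg/L

For a continuous step input, C/C₀ ≈ ½·erfc((x−vt)/(2√(Dt))).
vt = 1.81 × 1250 = 2262.5 m and 2√(Dt) = 2√(0.0480 × 1250) = 15.49 m.
Argument (x−vt)/(2√(Dt)) = (2290 − 2262.5)/15.49 = 1.775; ½·erfc(1.775) = 0.006033.
C = 6.76 × 0.006033 = 0.0408 mg/L.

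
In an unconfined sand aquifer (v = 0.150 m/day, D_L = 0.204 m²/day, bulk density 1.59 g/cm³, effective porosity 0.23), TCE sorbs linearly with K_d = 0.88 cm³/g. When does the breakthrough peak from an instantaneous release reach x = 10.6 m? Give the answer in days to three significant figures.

Retardation factor R = 1 + ρ_b·K_d/n = 1 + 1.59 × 0.88/0.23 = 7.083.
Sorption retards both mechanisms: v_R = v/R = 0.02118 m/day, D_R = D/R = 0.02880 m²/day.
Peak time from v_R²t² + 2D_R t − x² = 0: t = (√(D_R² + v_R²x²) − D_R)/v_R².
√(D_R² + v_R²x²) = √(0.02880² + 0.02118² × 10.6²) = 0.2263; v_R² = 0.0004486.
t = (0.2263 − 0.02880)/0.0004486 = 440 days.

440 days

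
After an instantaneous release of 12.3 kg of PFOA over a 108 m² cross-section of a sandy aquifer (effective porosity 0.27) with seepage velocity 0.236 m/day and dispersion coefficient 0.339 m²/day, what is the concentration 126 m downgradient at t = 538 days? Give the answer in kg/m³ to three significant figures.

0.00880 kg/m³

For an instantaneous plane source, C(x,t) = M/(n_e·A·√(4πDt)) · exp(−(x−vt)²/(4Dt)), with n_e·A the pore (flow) area.
Plume center vt = 0.236 × 538 = 126.968 m, so the well at 126 m is 0.968 m upgradient of the peak.
√(4πDt) = 47.87 m, giving peak height M/(n_e·A·√(4πDt)) = 12.3/(0.27 × 108 × 47.87) = 0.008812 kg/m³.
(x−vt)²/(4Dt) = (-0.968)²/(4 × 0.339 × 538) = 0.001284; exp(−0.001284) = 0.9987.
C = 0.008812 × 0.9987 = 0.00880 kg/m³.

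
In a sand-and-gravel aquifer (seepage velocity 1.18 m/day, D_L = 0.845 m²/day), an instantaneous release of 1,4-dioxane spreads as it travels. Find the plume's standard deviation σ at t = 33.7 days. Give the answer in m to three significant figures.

7.55 m

Dispersive spreading gives a Gaussian with σ² = 2Dt; advection only shifts the center.
σ = √(2 × 0.845 × 33.7) = 7.55 m.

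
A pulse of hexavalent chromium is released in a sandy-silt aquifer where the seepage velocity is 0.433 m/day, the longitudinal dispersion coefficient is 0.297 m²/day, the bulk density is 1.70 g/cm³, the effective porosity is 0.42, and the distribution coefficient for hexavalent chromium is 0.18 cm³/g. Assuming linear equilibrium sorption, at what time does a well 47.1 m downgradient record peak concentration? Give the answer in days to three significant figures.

185 days

Retardation factor R = 1 + ρ_b·K_d/n = 1 + 1.70 × 0.18/0.42 = 1.729.
Sorption retards both mechanisms: v_R = v/R = 0.2504 m/day, D_R = D/R = 0.1718 m²/day.
Peak time from v_R²t² + 2D_R t − x² = 0: t = (√(D_R² + v_R²x²) − D_R)/v_R².
√(D_R² + v_R²x²) = √(0.1718² + 0.2504² × 47.1²) = 11.80; v_R² = 0.06270.
t = (11.80 − 0.1718)/0.06270 = 185 days.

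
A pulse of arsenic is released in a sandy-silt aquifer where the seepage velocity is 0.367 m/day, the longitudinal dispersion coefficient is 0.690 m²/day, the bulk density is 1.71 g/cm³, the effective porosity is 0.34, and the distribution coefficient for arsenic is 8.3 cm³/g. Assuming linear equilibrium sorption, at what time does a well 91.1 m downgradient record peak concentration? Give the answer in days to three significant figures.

10400 days

Retardation factor R = 1 + ρ_b·K_d/n = 1 + 1.71 × 8.3/0.34 = 42.74.
Sorption retards both mechanisms: v_R = v/R = 0.008587 m/day, D_R = D/R = 0.01614 m²/day.
Peak time from v_R²t² + 2D_R t − x² = 0: t = (√(D_R² + v_R²x²) − D_R)/v_R².
√(D_R² + v_R²x²) = √(0.01614² + 0.008587² × 91.1²) = 0.7824; v_R² = 7.374e-05.
t = (0.7824 − 0.01614)/7.374e-05 = 10400 days.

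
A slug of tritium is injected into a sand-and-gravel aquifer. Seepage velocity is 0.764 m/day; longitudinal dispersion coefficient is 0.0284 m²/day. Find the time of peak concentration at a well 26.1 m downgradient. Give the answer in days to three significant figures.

For the 1D instantaneous-source solution, setting ∂C/∂t = 0 at fixed x gives v²t² + 2Dt − x² = 0, so t = (√(D² + v²x²) − D)/v².
√(D² + v²x²) = √(0.0284² + 0.764² × 26.1²) = 19.94; v² = 0.583696.
t = (19.94 − 0.0284)/0.583696 = 34.1 days (vs. the pure-advection estimate x/v = 34.2 d).

34.1 days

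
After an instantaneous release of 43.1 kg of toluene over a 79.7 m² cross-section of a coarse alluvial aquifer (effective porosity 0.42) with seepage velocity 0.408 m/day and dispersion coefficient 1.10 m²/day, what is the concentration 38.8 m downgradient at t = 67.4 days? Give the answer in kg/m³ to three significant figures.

For an instantaneous plane source, C(x,t) = M/(n_e·A·√(4πDt)) · exp(−(x−vt)²/(4Dt)), with n_e·A the pore (flow) area.
Plume center vt = 0.408 × 67.4 = 27.4992 m, so the well at 38.8 m is 11.3008 m downgradient of the peak.
√(4πDt) = 30.52 m, giving peak height M/(n_e·A·√(4πDt)) = 43.1/(0.42 × 79.7 × 30.52) = 0.04219 kg/m³.
(x−vt)²/(4Dt) = (11.3008)²/(4 × 1.10 × 67.4) = 0.4306; exp(−0.4306) = 0.6501.
C = 0.04219 × 0.6501 = 0.0274 kg/m³.

0.0274 kg/m³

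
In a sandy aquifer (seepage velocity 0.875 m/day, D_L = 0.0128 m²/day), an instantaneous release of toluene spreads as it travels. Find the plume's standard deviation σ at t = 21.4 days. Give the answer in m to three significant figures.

Dispersive spreading gives a Gaussian with σ² = 2Dt; advection only shifts the center.
σ = √(2 × 0.0128 × 21.4) = 0.740 m.

0.740 m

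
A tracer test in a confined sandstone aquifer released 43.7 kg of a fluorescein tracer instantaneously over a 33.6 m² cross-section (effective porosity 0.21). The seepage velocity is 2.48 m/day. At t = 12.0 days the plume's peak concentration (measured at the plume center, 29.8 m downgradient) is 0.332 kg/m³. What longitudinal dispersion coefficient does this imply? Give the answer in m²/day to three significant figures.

2.31 m²/day

At the plume center C_max = M/(n_e·A·√(4πDt)), so D = M²/(4πt·(n_e·A·C_max)²).
n_e·A·C_max = 0.21 × 33.6 × 0.332 = 2.343 kg/m.
D = 43.7²/(4π × 12.0 × 2.343²) = 2.31 m²/day.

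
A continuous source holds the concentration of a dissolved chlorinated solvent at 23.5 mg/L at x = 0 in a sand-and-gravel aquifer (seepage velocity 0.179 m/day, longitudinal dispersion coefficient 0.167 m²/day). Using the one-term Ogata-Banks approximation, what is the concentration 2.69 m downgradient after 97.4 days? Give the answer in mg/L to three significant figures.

23.4 mg/L

For a continuous step input, C/C₀ ≈ ½·erfc((x−vt)/(2√(Dt))).
vt = 0.179 × 97.4 = 17.4346 m and 2√(Dt) = 2√(0.167 × 97.4) = 8.066 m.
Argument (x−vt)/(2√(Dt)) = (2.69 − 17.4346)/8.066 = -1.828; ½·erfc(-1.828) = 0.9951.
C = 23.5 × 0.9951 = 23.4 mg/L.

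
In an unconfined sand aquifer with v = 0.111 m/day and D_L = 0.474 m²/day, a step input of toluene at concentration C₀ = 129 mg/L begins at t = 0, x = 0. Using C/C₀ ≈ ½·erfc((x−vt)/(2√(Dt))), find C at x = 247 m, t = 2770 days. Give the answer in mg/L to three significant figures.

For a continuous step input, C/C₀ ≈ ½·erfc((x−vt)/(2√(Dt))).
vt = 0.111 × 2770 = 307.47 m and 2√(Dt) = 2√(0.474 × 2770) = 72.47 m.
Argument (x−vt)/(2√(Dt)) = (247 − 307.47)/72.47 = -0.8344; ½·erfc(-0.8344) = 0.8810.
C = 129 × 0.8810 = 114 mg/L.

114 mg/L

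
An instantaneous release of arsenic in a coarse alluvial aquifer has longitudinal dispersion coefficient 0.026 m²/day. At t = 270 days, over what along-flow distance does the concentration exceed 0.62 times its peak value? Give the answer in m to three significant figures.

The plume is Gaussian with σ = √(2Dt) = √(2 × 0.026 × 270) = 3.747 m.
C/C_peak = exp(−Δx²/(2σ²)) = 0.62 ⇒ Δx = σ·√(−2 ln 0.62) = 3.747 × 0.9778 = 3.664 m.
Width = 2Δx = 7.33 m.

7.33 m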